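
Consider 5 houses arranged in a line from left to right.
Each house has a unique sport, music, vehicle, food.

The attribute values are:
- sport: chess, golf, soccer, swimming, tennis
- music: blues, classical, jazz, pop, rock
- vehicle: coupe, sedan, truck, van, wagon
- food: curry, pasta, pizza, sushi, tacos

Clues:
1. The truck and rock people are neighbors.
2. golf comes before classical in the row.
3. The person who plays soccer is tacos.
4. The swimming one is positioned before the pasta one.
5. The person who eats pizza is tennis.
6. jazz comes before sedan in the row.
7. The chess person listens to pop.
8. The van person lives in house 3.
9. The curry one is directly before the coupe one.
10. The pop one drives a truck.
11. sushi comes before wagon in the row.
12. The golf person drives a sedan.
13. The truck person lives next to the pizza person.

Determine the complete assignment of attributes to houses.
Solution:

House | Sport | Music | Vehicle | Food
--------------------------------------
  1   | chess | pop | truck | curry
  2   | tennis | rock | coupe | pizza
  3   | swimming | jazz | van | sushi
  4   | golf | blues | sedan | pasta
  5   | soccer | classical | wagon | tacos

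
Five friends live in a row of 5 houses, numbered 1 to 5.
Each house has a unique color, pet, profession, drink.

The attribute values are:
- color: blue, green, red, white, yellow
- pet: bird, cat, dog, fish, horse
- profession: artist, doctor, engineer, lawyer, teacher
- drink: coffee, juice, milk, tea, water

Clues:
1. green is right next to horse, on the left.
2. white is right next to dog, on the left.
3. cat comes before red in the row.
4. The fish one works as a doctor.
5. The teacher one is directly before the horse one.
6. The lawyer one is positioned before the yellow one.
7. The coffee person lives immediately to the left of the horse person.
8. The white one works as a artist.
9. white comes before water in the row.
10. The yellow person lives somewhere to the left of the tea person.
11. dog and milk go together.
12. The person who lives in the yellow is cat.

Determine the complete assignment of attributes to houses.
Solution:

House | Color | Pet | Profession | Drink
----------------------------------------
  1   | green | bird | teacher | coffee
  2   | white | horse | artist | juice
  3   | blue | dog | lawyer | milk
  4   | yellow | cat | engineer | water
  5   | red | fish | doctor | tea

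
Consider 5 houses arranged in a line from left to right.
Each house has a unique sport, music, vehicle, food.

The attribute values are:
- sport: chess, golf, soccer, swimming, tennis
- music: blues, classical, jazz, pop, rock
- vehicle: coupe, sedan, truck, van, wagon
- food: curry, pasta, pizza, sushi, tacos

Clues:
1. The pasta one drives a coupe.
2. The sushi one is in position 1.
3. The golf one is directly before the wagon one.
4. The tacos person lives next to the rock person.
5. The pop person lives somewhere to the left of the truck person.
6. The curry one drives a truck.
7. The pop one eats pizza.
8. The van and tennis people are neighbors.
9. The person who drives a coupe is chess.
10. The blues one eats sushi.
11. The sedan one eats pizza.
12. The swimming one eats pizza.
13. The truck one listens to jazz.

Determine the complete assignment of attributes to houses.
Solution:

House | Sport | Music | Vehicle | Food
--------------------------------------
  1   | golf | blues | van | sushi
  2   | tennis | classical | wagon | tacos
  3   | chess | rock | coupe | pasta
  4   | swimming | pop | sedan | pizza
  5   | soccer | jazz | truck | curry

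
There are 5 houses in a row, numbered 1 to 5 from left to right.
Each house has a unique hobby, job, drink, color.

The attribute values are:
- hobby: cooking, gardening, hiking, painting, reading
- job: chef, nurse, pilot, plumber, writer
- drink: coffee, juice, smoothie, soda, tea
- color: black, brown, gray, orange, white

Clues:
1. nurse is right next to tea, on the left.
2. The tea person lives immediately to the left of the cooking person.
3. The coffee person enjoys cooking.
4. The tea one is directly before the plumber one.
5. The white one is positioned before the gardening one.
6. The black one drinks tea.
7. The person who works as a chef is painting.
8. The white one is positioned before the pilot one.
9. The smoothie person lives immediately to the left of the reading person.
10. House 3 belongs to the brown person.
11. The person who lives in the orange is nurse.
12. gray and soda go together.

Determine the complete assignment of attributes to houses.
Solution:

House | Hobby | Job | Drink | Color
-----------------------------------
  1   | hiking | nurse | smoothie | orange
  2   | reading | writer | tea | black
  3   | cooking | plumber | coffee | brown
  4   | painting | chef | juice | white
  5   | gardening | pilot | soda | gray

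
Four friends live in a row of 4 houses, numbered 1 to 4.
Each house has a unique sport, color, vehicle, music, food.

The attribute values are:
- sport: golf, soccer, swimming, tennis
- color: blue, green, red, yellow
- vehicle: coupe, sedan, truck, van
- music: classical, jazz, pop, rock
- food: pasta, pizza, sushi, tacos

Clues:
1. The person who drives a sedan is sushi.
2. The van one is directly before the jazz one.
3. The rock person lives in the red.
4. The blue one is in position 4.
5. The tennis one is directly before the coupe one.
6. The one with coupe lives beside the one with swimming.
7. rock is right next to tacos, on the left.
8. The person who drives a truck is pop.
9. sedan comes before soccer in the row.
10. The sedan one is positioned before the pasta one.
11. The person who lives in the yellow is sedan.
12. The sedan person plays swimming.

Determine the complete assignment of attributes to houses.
Solution:

House | Sport | Color | Vehicle | Music | Food
----------------------------------------------
  1   | tennis | red | van | rock | pizza
  2   | golf | green | coupe | jazz | tacos
  3   | swimming | yellow | sedan | classical | sushi
  4   | soccer | blue | truck | pop | pasta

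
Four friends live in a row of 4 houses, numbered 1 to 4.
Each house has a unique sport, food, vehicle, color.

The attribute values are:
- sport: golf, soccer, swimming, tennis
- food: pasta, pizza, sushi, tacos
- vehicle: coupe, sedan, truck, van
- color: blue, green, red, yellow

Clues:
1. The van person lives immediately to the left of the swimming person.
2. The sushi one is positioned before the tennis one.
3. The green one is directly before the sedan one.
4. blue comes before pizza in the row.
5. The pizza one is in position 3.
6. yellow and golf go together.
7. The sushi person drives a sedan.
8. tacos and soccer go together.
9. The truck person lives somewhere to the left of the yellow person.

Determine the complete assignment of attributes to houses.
Solution:

House | Sport | Food | Vehicle | Color
--------------------------------------
  1   | soccer | tacos | van | green
  2   | swimming | sushi | sedan | blue
  3   | tennis | pizza | truck | red
  4   | golf | pasta | coupe | yellow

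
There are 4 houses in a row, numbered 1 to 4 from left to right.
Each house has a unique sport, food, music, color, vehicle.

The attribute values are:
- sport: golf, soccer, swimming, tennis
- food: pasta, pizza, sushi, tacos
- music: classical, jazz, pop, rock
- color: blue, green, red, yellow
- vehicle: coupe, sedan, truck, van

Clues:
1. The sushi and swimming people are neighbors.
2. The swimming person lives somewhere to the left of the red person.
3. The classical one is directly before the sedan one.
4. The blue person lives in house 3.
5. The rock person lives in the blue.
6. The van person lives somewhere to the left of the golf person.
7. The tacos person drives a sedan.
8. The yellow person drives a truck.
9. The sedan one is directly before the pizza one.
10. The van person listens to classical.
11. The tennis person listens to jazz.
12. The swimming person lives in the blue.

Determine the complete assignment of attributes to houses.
Solution:

House | Sport | Food | Music | Color | Vehicle
----------------------------------------------
  1   | tennis | pasta | jazz | yellow | truck
  2   | soccer | sushi | classical | green | van
  3   | swimming | tacos | rock | blue | sedan
  4   | golf | pizza | pop | red | coupe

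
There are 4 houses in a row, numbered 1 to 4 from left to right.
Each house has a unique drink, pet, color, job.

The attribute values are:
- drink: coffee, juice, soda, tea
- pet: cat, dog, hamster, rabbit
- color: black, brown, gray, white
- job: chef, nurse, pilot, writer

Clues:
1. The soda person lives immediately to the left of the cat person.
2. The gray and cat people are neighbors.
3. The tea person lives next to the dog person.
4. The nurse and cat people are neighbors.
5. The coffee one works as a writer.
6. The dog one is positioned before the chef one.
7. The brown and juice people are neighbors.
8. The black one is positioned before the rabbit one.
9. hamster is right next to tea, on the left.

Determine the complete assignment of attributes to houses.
Solution:

House | Drink | Pet | Color | Job
---------------------------------
  1   | soda | hamster | gray | nurse
  2   | tea | cat | black | pilot
  3   | coffee | dog | brown | writer
  4   | juice | rabbit | white | chef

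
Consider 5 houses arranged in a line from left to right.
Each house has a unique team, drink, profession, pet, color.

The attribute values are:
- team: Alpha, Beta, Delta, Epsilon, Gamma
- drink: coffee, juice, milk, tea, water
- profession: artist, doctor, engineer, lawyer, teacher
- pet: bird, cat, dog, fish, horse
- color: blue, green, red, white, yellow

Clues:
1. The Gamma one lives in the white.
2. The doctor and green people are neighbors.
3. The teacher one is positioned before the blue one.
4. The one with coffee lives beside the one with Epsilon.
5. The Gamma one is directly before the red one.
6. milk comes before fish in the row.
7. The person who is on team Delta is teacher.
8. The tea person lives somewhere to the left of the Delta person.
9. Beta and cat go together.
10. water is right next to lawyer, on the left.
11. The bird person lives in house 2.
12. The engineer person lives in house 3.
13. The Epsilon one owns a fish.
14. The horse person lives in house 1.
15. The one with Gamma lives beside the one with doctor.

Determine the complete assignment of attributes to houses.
Solution:

House | Team | Drink | Profession | Pet | Color
-----------------------------------------------
  1   | Gamma | milk | artist | horse | white
  2   | Alpha | coffee | doctor | bird | red
  3   | Epsilon | tea | engineer | fish | green
  4   | Delta | water | teacher | dog | yellow
  5   | Beta | juice | lawyer | cat | blue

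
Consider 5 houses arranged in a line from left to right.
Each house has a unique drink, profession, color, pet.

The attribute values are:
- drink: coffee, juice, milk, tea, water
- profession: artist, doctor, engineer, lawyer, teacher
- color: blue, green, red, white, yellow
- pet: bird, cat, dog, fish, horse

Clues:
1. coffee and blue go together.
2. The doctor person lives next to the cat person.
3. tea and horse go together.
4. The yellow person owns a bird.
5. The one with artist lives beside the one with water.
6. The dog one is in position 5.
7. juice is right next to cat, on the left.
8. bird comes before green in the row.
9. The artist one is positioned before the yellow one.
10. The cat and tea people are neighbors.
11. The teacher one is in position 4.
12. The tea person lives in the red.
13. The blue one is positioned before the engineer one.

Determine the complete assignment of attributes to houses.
Solution:

House | Drink | Profession | Color | Pet
----------------------------------------
  1   | juice | doctor | white | fish
  2   | coffee | lawyer | blue | cat
  3   | tea | artist | red | horse
  4   | water | teacher | yellow | bird
  5   | milk | engineer | green | dog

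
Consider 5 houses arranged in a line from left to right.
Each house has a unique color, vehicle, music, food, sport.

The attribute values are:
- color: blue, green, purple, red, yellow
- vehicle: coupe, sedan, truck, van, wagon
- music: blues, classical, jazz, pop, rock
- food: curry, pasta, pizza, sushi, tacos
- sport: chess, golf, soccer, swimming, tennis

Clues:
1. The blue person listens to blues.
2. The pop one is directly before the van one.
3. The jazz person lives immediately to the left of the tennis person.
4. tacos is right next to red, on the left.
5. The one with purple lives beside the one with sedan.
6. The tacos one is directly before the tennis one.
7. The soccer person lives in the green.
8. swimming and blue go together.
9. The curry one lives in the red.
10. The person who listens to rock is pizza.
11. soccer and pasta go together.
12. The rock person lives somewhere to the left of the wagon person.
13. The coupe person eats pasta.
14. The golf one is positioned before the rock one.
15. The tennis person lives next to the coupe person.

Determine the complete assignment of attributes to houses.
Solution:

House | Color | Vehicle | Music | Food | Sport
----------------------------------------------
  1   | purple | truck | jazz | tacos | golf
  2   | red | sedan | classical | curry | tennis
  3   | green | coupe | pop | pasta | soccer
  4   | yellow | van | rock | pizza | chess
  5   | blue | wagon | blues | sushi | swimming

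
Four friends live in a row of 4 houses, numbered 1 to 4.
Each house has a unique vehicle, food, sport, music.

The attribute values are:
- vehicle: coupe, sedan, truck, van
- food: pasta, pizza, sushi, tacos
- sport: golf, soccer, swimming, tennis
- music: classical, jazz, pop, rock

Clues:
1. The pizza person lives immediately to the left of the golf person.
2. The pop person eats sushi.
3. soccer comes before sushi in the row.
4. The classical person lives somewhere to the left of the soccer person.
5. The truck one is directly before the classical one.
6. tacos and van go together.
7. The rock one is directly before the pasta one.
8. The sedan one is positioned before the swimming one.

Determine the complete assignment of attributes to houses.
Solution:

House | Vehicle | Food | Sport | Music
--------------------------------------
  1   | truck | pizza | tennis | rock
  2   | sedan | pasta | golf | classical
  3   | van | tacos | soccer | jazz
  4   | coupe | sushi | swimming | pop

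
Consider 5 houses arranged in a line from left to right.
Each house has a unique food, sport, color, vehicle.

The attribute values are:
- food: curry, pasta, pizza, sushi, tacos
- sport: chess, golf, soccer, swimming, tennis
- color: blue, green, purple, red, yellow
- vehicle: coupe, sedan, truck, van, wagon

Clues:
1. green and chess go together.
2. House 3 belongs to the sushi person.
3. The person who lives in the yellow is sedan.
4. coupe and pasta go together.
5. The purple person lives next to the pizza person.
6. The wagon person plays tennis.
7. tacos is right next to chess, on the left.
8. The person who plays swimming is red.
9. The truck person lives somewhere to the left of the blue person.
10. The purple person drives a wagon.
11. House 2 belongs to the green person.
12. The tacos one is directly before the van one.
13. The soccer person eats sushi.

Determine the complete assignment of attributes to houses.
Solution:

House | Food | Sport | Color | Vehicle
--------------------------------------
  1   | tacos | tennis | purple | wagon
  2   | pizza | chess | green | van
  3   | sushi | soccer | yellow | sedan
  4   | curry | swimming | red | truck
  5   | pasta | golf | blue | coupe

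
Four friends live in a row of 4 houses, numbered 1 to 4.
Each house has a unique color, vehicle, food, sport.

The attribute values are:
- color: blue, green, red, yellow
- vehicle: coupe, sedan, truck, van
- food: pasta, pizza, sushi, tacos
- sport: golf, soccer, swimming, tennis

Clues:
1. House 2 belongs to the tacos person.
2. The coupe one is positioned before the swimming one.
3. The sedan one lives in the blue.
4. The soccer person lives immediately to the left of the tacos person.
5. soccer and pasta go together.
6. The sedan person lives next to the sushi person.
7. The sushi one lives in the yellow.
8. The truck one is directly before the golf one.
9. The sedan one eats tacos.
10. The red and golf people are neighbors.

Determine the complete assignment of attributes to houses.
Solution:

House | Color | Vehicle | Food | Sport
--------------------------------------
  1   | red | truck | pasta | soccer
  2   | blue | sedan | tacos | golf
  3   | yellow | coupe | sushi | tennis
  4   | green | van | pizza | swimming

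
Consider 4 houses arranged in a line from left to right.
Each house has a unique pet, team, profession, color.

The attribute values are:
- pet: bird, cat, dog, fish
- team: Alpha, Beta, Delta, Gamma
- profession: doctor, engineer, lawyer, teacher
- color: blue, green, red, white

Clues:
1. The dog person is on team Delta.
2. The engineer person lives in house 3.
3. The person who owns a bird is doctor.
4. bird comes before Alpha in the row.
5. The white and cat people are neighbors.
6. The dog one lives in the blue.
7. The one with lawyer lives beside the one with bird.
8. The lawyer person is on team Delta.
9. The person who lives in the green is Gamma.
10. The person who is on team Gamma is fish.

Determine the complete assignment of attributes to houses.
Solution:

House | Pet | Team | Profession | Color
---------------------------------------
  1   | dog | Delta | lawyer | blue
  2   | bird | Beta | doctor | white
  3   | cat | Alpha | engineer | red
  4   | fish | Gamma | teacher | green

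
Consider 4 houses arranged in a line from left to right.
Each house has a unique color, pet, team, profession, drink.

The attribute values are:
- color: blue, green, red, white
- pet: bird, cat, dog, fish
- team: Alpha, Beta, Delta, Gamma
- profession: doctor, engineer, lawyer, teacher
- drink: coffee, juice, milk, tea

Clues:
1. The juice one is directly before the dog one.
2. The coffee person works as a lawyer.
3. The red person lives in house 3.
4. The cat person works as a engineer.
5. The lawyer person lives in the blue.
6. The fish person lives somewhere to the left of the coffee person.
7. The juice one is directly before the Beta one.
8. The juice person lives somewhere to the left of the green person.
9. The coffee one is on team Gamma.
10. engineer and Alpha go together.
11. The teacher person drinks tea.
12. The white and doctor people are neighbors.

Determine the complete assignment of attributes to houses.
Solution:

House | Color | Pet | Team | Profession | Drink
-----------------------------------------------
  1   | white | cat | Alpha | engineer | juice
  2   | green | dog | Beta | doctor | milk
  3   | red | fish | Delta | teacher | tea
  4   | blue | bird | Gamma | lawyer | coffee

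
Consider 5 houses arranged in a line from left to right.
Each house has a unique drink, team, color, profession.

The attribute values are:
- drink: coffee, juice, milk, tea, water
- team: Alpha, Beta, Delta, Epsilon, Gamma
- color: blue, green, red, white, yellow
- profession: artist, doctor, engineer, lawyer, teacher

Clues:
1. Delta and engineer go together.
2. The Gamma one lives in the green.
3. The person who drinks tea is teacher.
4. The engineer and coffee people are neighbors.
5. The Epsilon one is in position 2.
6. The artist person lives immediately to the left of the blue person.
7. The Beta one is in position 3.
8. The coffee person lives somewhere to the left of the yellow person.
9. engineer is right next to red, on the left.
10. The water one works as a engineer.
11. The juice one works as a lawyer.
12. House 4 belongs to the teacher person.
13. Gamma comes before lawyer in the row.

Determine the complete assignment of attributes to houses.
Solution:

House | Drink | Team | Color | Profession
-----------------------------------------
  1   | water | Delta | white | engineer
  2   | coffee | Epsilon | red | artist
  3   | milk | Beta | blue | doctor
  4   | tea | Gamma | green | teacher
  5   | juice | Alpha | yellow | lawyer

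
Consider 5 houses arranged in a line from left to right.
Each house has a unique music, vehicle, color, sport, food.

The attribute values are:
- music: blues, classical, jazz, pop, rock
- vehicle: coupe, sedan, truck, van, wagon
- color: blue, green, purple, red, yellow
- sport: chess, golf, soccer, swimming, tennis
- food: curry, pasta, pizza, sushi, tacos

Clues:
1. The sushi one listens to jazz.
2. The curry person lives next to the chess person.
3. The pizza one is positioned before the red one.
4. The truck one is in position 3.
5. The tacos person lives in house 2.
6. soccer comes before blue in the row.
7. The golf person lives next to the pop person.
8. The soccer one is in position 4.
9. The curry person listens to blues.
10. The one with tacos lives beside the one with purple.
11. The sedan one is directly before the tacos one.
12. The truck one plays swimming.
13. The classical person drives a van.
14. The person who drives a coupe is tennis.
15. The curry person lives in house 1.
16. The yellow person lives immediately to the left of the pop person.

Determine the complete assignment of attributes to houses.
Solution:

House | Music | Vehicle | Color | Sport | Food
----------------------------------------------
  1   | blues | sedan | yellow | golf | curry
  2   | pop | wagon | green | chess | tacos
  3   | rock | truck | purple | swimming | pizza
  4   | classical | van | red | soccer | pasta
  5   | jazz | coupe | blue | tennis | sushi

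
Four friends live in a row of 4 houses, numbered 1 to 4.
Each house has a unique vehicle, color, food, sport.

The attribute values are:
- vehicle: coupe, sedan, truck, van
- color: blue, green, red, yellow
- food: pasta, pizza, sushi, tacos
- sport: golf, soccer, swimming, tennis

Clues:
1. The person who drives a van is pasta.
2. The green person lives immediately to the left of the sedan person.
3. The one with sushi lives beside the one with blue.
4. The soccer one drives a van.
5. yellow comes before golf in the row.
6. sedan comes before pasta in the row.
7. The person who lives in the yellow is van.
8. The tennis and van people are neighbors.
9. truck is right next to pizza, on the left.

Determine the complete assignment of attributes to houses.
Solution:

House | Vehicle | Color | Food | Sport
--------------------------------------
  1   | truck | green | sushi | swimming
  2   | sedan | blue | pizza | tennis
  3   | van | yellow | pasta | soccer
  4   | coupe | red | tacos | golf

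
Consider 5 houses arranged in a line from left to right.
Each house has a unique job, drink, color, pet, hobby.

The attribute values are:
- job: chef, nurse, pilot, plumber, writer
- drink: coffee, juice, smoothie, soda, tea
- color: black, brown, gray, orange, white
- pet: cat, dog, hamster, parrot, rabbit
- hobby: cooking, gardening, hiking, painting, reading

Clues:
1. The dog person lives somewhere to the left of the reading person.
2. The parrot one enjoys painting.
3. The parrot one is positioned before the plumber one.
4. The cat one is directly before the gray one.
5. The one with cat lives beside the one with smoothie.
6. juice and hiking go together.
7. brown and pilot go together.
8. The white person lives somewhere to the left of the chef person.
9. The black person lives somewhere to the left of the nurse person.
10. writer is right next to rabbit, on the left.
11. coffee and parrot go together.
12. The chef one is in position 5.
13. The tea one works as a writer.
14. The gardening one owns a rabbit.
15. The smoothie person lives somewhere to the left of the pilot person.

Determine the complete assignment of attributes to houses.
Solution:

House | Job | Drink | Color | Pet | Hobby
-----------------------------------------
  1   | writer | tea | black | cat | cooking
  2   | nurse | smoothie | gray | rabbit | gardening
  3   | pilot | coffee | brown | parrot | painting
  4   | plumber | juice | white | dog | hiking
  5   | chef | soda | orange | hamster | reading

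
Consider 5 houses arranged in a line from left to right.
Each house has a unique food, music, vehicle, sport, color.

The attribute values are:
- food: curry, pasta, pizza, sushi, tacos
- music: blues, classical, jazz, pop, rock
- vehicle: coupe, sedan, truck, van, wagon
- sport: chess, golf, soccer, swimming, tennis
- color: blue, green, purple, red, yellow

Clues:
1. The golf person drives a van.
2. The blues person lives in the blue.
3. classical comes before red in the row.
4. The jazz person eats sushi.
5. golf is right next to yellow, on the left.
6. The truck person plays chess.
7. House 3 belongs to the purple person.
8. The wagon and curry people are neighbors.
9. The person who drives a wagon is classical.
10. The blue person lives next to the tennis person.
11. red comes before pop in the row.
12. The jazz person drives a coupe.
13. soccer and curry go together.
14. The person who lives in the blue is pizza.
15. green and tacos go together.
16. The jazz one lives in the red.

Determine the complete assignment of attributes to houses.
Solution:

House | Food | Music | Vehicle | Sport | Color
----------------------------------------------
  1   | pizza | blues | van | golf | blue
  2   | pasta | classical | wagon | tennis | yellow
  3   | curry | rock | sedan | soccer | purple
  4   | sushi | jazz | coupe | swimming | red
  5   | tacos | pop | truck | chess | green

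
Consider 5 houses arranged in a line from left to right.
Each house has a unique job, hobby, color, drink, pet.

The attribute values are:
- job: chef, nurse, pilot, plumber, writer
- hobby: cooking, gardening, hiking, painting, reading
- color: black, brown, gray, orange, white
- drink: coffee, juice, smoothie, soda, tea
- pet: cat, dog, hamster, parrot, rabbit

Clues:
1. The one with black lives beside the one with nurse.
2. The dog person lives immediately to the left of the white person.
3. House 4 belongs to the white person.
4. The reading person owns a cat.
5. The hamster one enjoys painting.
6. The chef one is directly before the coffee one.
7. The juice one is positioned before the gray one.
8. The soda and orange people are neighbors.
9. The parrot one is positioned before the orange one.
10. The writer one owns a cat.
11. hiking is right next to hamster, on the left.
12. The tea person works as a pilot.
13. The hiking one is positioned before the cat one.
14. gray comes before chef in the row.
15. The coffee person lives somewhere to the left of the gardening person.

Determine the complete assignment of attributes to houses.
Solution:

House | Job | Hobby | Color | Drink | Pet
-----------------------------------------
  1   | plumber | hiking | black | juice | parrot
  2   | nurse | painting | gray | soda | hamster
  3   | chef | cooking | orange | smoothie | dog
  4   | writer | reading | white | coffee | cat
  5   | pilot | gardening | brown | tea | rabbit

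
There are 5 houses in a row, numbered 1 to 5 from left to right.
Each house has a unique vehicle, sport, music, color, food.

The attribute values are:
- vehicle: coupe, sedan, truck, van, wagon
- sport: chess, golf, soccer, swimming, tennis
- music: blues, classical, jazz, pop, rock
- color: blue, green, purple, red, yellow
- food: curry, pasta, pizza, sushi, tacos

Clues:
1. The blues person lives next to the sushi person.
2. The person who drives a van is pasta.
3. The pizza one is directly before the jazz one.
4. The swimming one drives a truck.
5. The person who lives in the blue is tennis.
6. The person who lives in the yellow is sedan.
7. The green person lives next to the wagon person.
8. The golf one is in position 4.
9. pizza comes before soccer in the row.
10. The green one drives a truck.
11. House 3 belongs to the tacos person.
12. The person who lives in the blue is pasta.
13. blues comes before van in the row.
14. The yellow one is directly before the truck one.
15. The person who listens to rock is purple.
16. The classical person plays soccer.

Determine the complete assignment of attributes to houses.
Solution:

House | Vehicle | Sport | Music | Color | Food
----------------------------------------------
  1   | sedan | chess | blues | yellow | pizza
  2   | truck | swimming | jazz | green | sushi
  3   | wagon | soccer | classical | red | tacos
  4   | coupe | golf | rock | purple | curry
  5   | van | tennis | pop | blue | pasta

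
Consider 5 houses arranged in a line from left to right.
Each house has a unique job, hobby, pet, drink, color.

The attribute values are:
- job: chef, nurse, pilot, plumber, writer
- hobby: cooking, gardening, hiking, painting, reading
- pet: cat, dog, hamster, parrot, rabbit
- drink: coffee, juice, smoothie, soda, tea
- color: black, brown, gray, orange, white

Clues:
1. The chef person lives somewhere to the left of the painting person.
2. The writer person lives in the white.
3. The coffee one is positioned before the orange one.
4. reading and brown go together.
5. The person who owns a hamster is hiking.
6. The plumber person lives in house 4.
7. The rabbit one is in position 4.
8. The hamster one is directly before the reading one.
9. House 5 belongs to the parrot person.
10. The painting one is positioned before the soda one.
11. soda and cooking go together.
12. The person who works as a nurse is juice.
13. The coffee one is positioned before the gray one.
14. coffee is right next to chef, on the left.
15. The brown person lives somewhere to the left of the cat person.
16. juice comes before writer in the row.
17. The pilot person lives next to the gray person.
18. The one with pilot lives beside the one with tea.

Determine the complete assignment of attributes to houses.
Solution:

House | Job | Hobby | Pet | Drink | Color
-----------------------------------------
  1   | nurse | hiking | hamster | juice | black
  2   | pilot | reading | dog | coffee | brown
  3   | chef | gardening | cat | tea | gray
  4   | plumber | painting | rabbit | smoothie | orange
  5   | writer | cooking | parrot | soda | white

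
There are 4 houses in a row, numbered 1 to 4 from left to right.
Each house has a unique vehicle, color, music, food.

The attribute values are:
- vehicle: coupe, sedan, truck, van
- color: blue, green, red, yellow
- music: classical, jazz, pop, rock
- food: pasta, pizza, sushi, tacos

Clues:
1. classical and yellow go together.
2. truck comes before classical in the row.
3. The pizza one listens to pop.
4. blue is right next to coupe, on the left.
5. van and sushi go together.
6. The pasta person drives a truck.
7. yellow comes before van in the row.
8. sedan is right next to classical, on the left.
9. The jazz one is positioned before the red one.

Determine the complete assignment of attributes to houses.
Solution:

House | Vehicle | Color | Music | Food
--------------------------------------
  1   | truck | green | jazz | pasta
  2   | sedan | blue | pop | pizza
  3   | coupe | yellow | classical | tacos
  4   | van | red | rock | sushi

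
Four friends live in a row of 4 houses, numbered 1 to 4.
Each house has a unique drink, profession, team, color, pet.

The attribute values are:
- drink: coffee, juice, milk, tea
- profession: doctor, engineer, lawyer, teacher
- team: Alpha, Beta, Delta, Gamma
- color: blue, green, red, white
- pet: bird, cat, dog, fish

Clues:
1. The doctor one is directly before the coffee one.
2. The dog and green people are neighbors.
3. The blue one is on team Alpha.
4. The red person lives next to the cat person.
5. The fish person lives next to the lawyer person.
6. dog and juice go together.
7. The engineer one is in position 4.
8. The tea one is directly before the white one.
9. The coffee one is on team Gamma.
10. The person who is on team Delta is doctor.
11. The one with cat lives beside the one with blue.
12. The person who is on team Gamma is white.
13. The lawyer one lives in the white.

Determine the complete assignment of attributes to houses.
Solution:

House | Drink | Profession | Team | Color | Pet
-----------------------------------------------
  1   | tea | doctor | Delta | red | fish
  2   | coffee | lawyer | Gamma | white | cat
  3   | juice | teacher | Alpha | blue | dog
  4   | milk | engineer | Beta | green | bird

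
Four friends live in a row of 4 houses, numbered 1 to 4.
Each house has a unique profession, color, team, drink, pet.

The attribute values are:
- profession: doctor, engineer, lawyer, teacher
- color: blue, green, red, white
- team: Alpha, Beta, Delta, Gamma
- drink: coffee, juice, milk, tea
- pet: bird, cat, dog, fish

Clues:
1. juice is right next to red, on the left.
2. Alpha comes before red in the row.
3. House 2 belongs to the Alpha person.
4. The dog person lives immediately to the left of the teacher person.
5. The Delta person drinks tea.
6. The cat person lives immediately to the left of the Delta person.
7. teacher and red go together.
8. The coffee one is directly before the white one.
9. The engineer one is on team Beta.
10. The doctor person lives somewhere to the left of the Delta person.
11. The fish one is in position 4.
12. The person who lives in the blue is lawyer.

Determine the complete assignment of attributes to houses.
Solution:

House | Profession | Color | Team | Drink | Pet
-----------------------------------------------
  1   | engineer | green | Beta | coffee | bird
  2   | doctor | white | Alpha | juice | dog
  3   | teacher | red | Gamma | milk | cat
  4   | lawyer | blue | Delta | tea | fish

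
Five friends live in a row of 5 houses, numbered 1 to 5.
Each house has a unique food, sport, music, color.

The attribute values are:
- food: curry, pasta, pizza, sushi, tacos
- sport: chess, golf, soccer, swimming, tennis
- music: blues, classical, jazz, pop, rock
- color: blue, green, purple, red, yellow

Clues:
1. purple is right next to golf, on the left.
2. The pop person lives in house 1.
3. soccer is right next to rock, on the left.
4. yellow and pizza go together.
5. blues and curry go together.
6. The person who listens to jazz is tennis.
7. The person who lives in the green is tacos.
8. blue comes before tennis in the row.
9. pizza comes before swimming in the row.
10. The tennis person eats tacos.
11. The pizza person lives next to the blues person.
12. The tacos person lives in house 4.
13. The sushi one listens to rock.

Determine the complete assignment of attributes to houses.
Solution:

House | Food | Sport | Music | Color
------------------------------------
  1   | pizza | chess | pop | yellow
  2   | curry | soccer | blues | purple
  3   | sushi | golf | rock | blue
  4   | tacos | tennis | jazz | green
  5   | pasta | swimming | classical | red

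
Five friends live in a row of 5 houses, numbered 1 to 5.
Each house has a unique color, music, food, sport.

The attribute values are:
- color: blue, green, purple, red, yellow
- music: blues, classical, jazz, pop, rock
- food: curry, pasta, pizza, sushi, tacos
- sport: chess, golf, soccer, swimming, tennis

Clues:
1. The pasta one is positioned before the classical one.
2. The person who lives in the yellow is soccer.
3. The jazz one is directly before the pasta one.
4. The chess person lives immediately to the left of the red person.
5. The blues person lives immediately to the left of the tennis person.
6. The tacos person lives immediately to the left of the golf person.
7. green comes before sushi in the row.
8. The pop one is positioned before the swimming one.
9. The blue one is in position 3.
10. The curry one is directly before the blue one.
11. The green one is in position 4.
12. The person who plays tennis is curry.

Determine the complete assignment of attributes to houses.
Solution:

House | Color | Music | Food | Sport
------------------------------------
  1   | purple | blues | pizza | chess
  2   | red | pop | curry | tennis
  3   | blue | jazz | tacos | swimming
  4   | green | rock | pasta | golf
  5   | yellow | classical | sushi | soccer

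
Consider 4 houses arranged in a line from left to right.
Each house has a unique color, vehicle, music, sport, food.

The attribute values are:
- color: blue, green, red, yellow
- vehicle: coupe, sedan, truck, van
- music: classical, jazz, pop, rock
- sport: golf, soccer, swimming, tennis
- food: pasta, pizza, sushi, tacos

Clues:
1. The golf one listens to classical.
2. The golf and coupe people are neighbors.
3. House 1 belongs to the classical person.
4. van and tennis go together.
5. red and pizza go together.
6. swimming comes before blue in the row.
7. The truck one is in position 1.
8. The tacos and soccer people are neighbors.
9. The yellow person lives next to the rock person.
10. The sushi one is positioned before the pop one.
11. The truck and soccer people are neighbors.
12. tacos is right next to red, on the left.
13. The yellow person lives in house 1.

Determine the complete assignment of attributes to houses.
Solution:

House | Color | Vehicle | Music | Sport | Food
----------------------------------------------
  1   | yellow | truck | classical | golf | tacos
  2   | red | coupe | rock | soccer | pizza
  3   | green | sedan | jazz | swimming | sushi
  4   | blue | van | pop | tennis | pasta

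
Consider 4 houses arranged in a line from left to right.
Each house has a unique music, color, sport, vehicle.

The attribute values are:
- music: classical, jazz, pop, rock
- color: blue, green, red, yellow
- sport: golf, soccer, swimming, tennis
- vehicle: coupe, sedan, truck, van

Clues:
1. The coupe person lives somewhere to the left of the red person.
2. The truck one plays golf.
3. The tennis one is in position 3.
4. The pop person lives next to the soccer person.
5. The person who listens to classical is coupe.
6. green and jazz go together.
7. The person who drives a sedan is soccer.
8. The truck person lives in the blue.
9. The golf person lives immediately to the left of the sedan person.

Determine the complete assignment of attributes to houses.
Solution:

House | Music | Color | Sport | Vehicle
---------------------------------------
  1   | pop | blue | golf | truck
  2   | jazz | green | soccer | sedan
  3   | classical | yellow | tennis | coupe
  4   | rock | red | swimming | van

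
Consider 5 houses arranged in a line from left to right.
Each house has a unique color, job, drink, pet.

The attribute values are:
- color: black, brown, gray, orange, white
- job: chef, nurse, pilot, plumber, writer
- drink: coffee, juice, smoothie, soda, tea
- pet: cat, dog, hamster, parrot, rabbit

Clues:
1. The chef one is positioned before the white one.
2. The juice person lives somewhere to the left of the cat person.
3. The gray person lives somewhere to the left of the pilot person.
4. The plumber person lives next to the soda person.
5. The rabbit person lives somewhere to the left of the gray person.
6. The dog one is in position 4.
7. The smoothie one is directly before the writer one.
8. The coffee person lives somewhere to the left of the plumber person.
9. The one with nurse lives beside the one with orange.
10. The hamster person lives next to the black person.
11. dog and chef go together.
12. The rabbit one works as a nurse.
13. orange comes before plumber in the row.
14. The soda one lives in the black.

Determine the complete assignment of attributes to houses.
Solution:

House | Color | Job | Drink | Pet
---------------------------------
  1   | brown | nurse | smoothie | rabbit
  2   | orange | writer | coffee | parrot
  3   | gray | plumber | juice | hamster
  4   | black | chef | soda | dog
  5   | white | pilot | tea | cat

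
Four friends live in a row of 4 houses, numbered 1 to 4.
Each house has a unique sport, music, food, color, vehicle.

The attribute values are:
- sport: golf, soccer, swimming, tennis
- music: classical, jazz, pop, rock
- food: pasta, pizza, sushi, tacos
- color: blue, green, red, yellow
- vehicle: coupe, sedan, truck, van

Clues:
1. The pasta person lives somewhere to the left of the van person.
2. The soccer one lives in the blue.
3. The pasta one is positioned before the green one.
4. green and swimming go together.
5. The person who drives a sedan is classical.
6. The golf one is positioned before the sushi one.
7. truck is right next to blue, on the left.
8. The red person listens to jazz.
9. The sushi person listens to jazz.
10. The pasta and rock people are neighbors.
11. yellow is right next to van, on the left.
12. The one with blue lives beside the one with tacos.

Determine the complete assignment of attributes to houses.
Solution:

House | Sport | Music | Food | Color | Vehicle
----------------------------------------------
  1   | golf | pop | pasta | yellow | truck
  2   | soccer | rock | pizza | blue | van
  3   | swimming | classical | tacos | green | sedan
  4   | tennis | jazz | sushi | red | coupe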